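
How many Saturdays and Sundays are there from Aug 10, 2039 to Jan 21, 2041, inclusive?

152

Aug 10, 2039 is a Wednesday.
The range spans 531 days (inclusive of both endpoints).
531 = 7 × 75 + 6, so there are 75 full weeks plus 6 extra days.
Each full week contributes 2 weekend days (Sat, Sun): 75 × 2 = 150.
The 6 extra days are Wed, Thu, Fri, Sat, Sun, Mon — 2 of them qualify.
Total: 150 + 2 = 152.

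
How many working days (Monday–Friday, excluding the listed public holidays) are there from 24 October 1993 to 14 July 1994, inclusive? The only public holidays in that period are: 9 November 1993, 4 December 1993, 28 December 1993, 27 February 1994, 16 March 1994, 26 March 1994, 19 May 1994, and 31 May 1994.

184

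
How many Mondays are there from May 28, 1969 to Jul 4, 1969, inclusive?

5 Mondays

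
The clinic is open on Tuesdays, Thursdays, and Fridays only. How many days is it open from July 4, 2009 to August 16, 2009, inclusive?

18

July 4, 2009 is a Saturday.
From July 4, 2009 to August 16, 2009 is 44 days inclusive.
44 = 7 × 6 + 2, so there are 6 full weeks plus 2 extra days.
Each full week contributes 3 days from the set (Tue, Thu, Fri): 6 × 3 = 18.
The 2 extra days are Sat, Sun — none qualify.
Total: 18 + 0 = 18.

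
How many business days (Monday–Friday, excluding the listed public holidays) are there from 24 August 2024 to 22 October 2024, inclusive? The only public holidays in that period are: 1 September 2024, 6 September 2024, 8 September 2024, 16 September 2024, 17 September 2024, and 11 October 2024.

38

24 August 2024 is a Saturday.
That's 60 days from start to end, counting both.
60 = 7 × 8 + 4, so there are 8 full weeks plus 4 extra days.
Each full week contributes 5 weekdays (Mon–Fri): 8 × 5 = 40.
The 4 extra days are Sat, Sun, Mon, Tue — 2 of them qualify.
Total: 40 + 2 = 42.
Holidays: 1 September 2024 (Sun); 6 September 2024 (Fri); 8 September 2024 (Sun); 16 September 2024 (Mon); 17 September 2024 (Tue); 11 October 2024 (Fri).
4 of the 6 holidays fall on weekdays; the rest are weekends and were already excluded.
Business days: 42 − 4 = 38.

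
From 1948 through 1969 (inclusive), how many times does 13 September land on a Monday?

3

Day of week of September 13 in each year:
1948: Mon ✓, 1949: Tue, 1950: Wed, 1951: Thu, 1952: Sat, 1953: Sun, 1954: Mon ✓, 1955: Tue, 1956: Thu, 1957: Fri, 1958: Sat, 1959: Sun, 1960: Tue, 1961: Wed, 1962: Thu, 1963: Fri, 1964: Sun, 1965: Mon ✓, 1966: Tue, 1967: Wed, 1968: Fri, 1969: Sat
Mondays: 1948, 1954, 1965.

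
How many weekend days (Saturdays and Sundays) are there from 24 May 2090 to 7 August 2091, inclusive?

24 May 2090 is a Wednesday.
From 24 May 2090 to 7 August 2091 is 441 days inclusive.
441 = 7 × 63, so the span is exactly 63 full weeks.
Each full week contributes 2 weekend days (Sat, Sun): 63 × 2 = 126.
Total: 126.

126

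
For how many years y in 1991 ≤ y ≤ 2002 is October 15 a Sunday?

Day of week of October 15 in each year:
1991: Tue, 1992: Thu, 1993: Fri, 1994: Sat, 1995: Sun ✓, 1996: Tue, 1997: Wed, 1998: Thu, 1999: Fri, 2000: Sun ✓, 2001: Mon, 2002: Tue
Sundays: 1995, 2000.

2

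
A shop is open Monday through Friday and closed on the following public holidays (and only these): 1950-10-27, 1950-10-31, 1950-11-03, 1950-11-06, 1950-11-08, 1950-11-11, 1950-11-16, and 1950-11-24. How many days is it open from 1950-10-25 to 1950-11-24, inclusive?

1950-10-25 is a Wednesday.
The range spans 31 days (inclusive of both endpoints).
31 = 7 × 4 + 3, so there are 4 full weeks plus 3 extra days.
Each full week contributes 5 weekdays (Mon–Fri): 4 × 5 = 20.
The 3 extra days are Wed, Thu, Fri — 3 of them qualify.
Total: 20 + 3 = 23.
Holidays: 1950-10-27 (Fri); 1950-10-31 (Tue); 1950-11-03 (Fri); 1950-11-06 (Mon); 1950-11-08 (Wed); 1950-11-11 (Sat); 1950-11-16 (Thu); 1950-11-24 (Fri).
7 of the 8 holidays fall on weekdays; the rest are weekends and were already excluded.
Business days: 23 − 7 = 16.

16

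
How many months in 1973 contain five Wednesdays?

4

A month has five Wednesdays exactly when Wednesday falls within its first (length − 28) days.
Jan: 31 days, starts Mon → 5 of Mon, Tue, Wed ✓
Feb: 28 days, starts Thu → 5 of (none)
Mar: 31 days, starts Thu → 5 of Thu, Fri, Sat
Apr: 30 days, starts Sun → 5 of Sun, Mon
May: 31 days, starts Tue → 5 of Tue, Wed, Thu ✓
Jun: 30 days, starts Fri → 5 of Fri, Sat
Jul: 31 days, starts Sun → 5 of Sun, Mon, Tue
Aug: 31 days, starts Wed → 5 of Wed, Thu, Fri ✓
Sep: 30 days, starts Sat → 5 of Sat, Sun
Oct: 31 days, starts Mon → 5 of Mon, Tue, Wed ✓
Nov: 30 days, starts Thu → 5 of Thu, Fri
Dec: 31 days, starts Sat → 5 of Sat, Sun, Mon
Months with five Wednesdays: Jan, May, Aug, Oct.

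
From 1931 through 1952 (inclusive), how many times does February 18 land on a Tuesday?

Day of week of February 18 in each year:
1931: Wed, 1932: Thu, 1933: Sat, 1934: Sun, 1935: Mon, 1936: Tue ✓, 1937: Thu, 1938: Fri, 1939: Sat, 1940: Sun, 1941: Tue ✓, 1942: Wed, 1943: Thu, 1944: Fri, 1945: Sun, 1946: Mon, 1947: Tue ✓, 1948: Wed, 1949: Fri, 1950: Sat, 1951: Sun, 1952: Mon
Tuesdays: 1936, 1941, 1947.

3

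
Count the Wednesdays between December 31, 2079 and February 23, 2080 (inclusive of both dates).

8

December 31, 2079 is a Sunday.
From December 31, 2079 to February 23, 2080 is 55 days inclusive.
55 = 7 × 7 + 6, so there are 7 full weeks plus 6 extra days.
Each full week contributes one Wednesday: 7 so far.
The 6 extra days are Sunday, Monday, Tuesday, Wednesday, Thursday, Friday — 1 of them qualifies.
Total: 7 + 1 = 8.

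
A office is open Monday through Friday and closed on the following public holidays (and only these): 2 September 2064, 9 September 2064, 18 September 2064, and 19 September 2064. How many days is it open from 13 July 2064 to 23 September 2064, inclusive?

48

13 July 2064 is a Sunday.
The range spans 73 days (inclusive of both endpoints).
73 = 7 × 10 + 3, so there are 10 full weeks plus 3 extra days.
Each full week contributes 5 weekdays (Mon–Fri): 10 × 5 = 50.
The 3 extra days are Sunday, Monday, Tuesday — 2 of them qualify.
Total: 50 + 2 = 52.
Holidays: 2 September 2064 (Tue); 9 September 2064 (Tue); 18 September 2064 (Thu); 19 September 2064 (Fri).
All 4 holidays fall on weekdays, so subtract 4.
Business days: 52 − 4 = 48.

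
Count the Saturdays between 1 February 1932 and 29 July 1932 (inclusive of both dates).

25 Saturdays

1 February 1932 is a Monday.
That's 180 days from start to end, counting both.
180 = 7 × 25 + 5, so there are 25 full weeks plus 5 extra days.
Each full week contributes one Saturday: 25 so far.
The 5 extra days are Mon, Tue, Wed, Thu, Fri — none qualify.
Total: 25 + 0 = 25.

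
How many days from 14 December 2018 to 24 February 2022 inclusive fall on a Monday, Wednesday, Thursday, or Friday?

668

14 December 2018 is a Friday.
That's 1169 days from start to end, counting both.
1169 = 7 × 167, so the span is exactly 167 full weeks.
Each full week contributes 4 days from the set (Mon, Wed, Thu, Fri): 167 × 4 = 668.
Total: 668.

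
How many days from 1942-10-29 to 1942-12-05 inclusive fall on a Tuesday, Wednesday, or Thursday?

16

1942-10-29 is a Thursday.
That's 38 days from start to end, counting both.
38 = 7 × 5 + 3, so there are 5 full weeks plus 3 extra days.
Each full week contributes 3 days from the set (Tue, Wed, Thu): 5 × 3 = 15.
The 3 extra days are Thursday, Friday, Saturday — 1 of them qualifies.
Total: 15 + 1 = 16.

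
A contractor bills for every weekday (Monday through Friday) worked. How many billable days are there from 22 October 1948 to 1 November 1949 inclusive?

22 October 1948 is a Friday.
From 22 October 1948 to 1 November 1949 is 376 days inclusive.
376 = 7 × 53 + 5, so there are 53 full weeks plus 5 extra days.
Each full week contributes 5 weekdays (Mon–Fri): 53 × 5 = 265.
The 5 extra days are Friday, Saturday, Sunday, Monday, Tuesday — 3 of them qualify.
Total: 265 + 3 = 268.

268 weekdays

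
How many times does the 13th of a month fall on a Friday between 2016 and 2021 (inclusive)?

Friday-the-13ths by year:
2016: May
2017: Jan, Oct
2018: Apr, Jul
2019: Sep, Dec
2020: Mar, Nov
2021: Aug

10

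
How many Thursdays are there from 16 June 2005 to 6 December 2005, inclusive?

16 June 2005 is a Thursday.
From 16 June 2005 to 6 December 2005 is 174 days inclusive.
174 = 7 × 24 + 6, so there are 24 full weeks plus 6 extra days.
Each full week contributes one Thursday: 24 so far.
The 6 extra days are Thursday, Friday, Saturday, Sunday, Monday, Tuesday — 1 of them qualifies.
Total: 24 + 1 = 25.

25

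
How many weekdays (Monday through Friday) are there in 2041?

Jan 1, 2041 is a Tuesday.
That's 365 days from start to end, counting both.
365 = 7 × 52 + 1, so there are 52 full weeks plus 1 extra day.
Each full week contributes 5 weekdays (Mon–Fri): 52 × 5 = 260.
The 1 extra day is Tuesday — 1 of them qualifies.
Total: 260 + 1 = 261.

261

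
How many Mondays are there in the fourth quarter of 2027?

13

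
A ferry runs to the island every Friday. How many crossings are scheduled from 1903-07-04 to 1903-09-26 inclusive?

12 Fridays

1903-07-04 is a Saturday.
From 1903-07-04 to 1903-09-26 is 85 days inclusive.
85 = 7 × 12 + 1, so there are 12 full weeks plus 1 extra day.
Each full week contributes one Friday: 12 so far.
The 1 extra day is Saturday — none qualify.
Total: 12 + 0 = 12.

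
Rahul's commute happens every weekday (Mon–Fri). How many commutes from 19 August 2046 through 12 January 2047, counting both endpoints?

105 weekdays

19 August 2046 is a Sunday.
The range spans 147 days (inclusive of both endpoints).
147 = 7 × 21, so the span is exactly 21 full weeks.
Each full week contributes 5 weekdays (Mon–Fri): 21 × 5 = 105.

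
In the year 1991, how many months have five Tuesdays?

A month has five Tuesdays exactly when Tuesday falls within its first (length − 28) days.
Jan: 31 days, starts Tue → 5 of Tue, Wed, Thu ✓
Feb: 28 days, starts Fri → 5 of (none)
Mar: 31 days, starts Fri → 5 of Fri, Sat, Sun
Apr: 30 days, starts Mon → 5 of Mon, Tue ✓
May: 31 days, starts Wed → 5 of Wed, Thu, Fri
Jun: 30 days, starts Sat → 5 of Sat, Sun
Jul: 31 days, starts Mon → 5 of Mon, Tue, Wed ✓
Aug: 31 days, starts Thu → 5 of Thu, Fri, Sat
Sep: 30 days, starts Sun → 5 of Sun, Mon
Oct: 31 days, starts Tue → 5 of Tue, Wed, Thu ✓
Nov: 30 days, starts Fri → 5 of Fri, Sat
Dec: 31 days, starts Sun → 5 of Sun, Mon, Tue ✓
Months with five Tuesdays: Jan, Apr, Jul, Oct, Dec.

5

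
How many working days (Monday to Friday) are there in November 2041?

Nov 1, 2041 is a Friday.
From Nov 1, 2041 to Nov 30, 2041 is 30 days inclusive.
30 = 7 × 4 + 2, so there are 4 full weeks plus 2 extra days.
Each full week contributes 5 weekdays (Mon–Fri): 4 × 5 = 20.
The 2 extra days are Friday, Saturday — 1 of them qualifies.
Total: 20 + 1 = 21.

21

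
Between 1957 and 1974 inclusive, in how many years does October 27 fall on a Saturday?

2

Day of week of October 27 in each year:
1957: Sun, 1958: Mon, 1959: Tue, 1960: Thu, 1961: Fri, 1962: Sat ✓, 1963: Sun, 1964: Tue, 1965: Wed, 1966: Thu, 1967: Fri, 1968: Sun, 1969: Mon, 1970: Tue, 1971: Wed, 1972: Fri, 1973: Sat ✓, 1974: Sun
Saturdays: 1962, 1973.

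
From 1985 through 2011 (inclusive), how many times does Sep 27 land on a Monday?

Day of week of September 27 in each year:
1985: Fri, 1986: Sat, 1987: Sun, 1988: Tue, 1989: Wed, 1990: Thu, 1991: Fri, 1992: Sun, 1993: Mon ✓, 1994: Tue, 1995: Wed, 1996: Fri, 1997: Sat, 1998: Sun, 1999: Mon ✓, 2000: Wed, 2001: Thu, 2002: Fri, 2003: Sat, 2004: Mon ✓, 2005: Tue, 2006: Wed, 2007: Thu, 2008: Sat, 2009: Sun, 2010: Mon ✓, 2011: Tue
Mondays: 1993, 1999, 2004, 2010.

4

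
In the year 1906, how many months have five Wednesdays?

A month has five Wednesdays exactly when Wednesday falls within its first (length − 28) days.
Jan: 31 days, starts Mon → 5 of Mon, Tue, Wed ✓
Feb: 28 days, starts Thu → 5 of (none)
Mar: 31 days, starts Thu → 5 of Thu, Fri, Sat
Apr: 30 days, starts Sun → 5 of Sun, Mon
May: 31 days, starts Tue → 5 of Tue, Wed, Thu ✓
Jun: 30 days, starts Fri → 5 of Fri, Sat
Jul: 31 days, starts Sun → 5 of Sun, Mon, Tue
Aug: 31 days, starts Wed → 5 of Wed, Thu, Fri ✓
Sep: 30 days, starts Sat → 5 of Sat, Sun
Oct: 31 days, starts Mon → 5 of Mon, Tue, Wed ✓
Nov: 30 days, starts Thu → 5 of Thu, Fri
Dec: 31 days, starts Sat → 5 of Sat, Sun, Mon
Months with five Wednesdays: Jan, May, Aug, Oct.

4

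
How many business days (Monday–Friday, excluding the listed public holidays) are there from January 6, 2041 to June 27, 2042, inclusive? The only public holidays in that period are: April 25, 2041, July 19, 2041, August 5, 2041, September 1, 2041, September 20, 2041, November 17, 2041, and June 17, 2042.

380 business days

January 6, 2041 is a Sunday.
The range spans 538 days (inclusive of both endpoints).
538 = 7 × 76 + 6, so there are 76 full weeks plus 6 extra days.
Each full week contributes 5 weekdays (Mon–Fri): 76 × 5 = 380.
The 6 extra days are Sunday, Monday, Tuesday, Wednesday, Thursday, Friday — 5 of them qualify.
Total: 380 + 5 = 385.
Holidays: April 25, 2041 (Thu); July 19, 2041 (Fri); August 5, 2041 (Mon); September 1, 2041 (Sun); September 20, 2041 (Fri); November 17, 2041 (Sun); June 17, 2042 (Tue).
5 of the 7 holidays fall on weekdays; the rest are weekends and were already excluded.
Business days: 385 − 5 = 380.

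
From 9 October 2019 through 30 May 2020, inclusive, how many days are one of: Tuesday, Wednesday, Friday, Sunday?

134

9 October 2019 is a Wednesday.
From 9 October 2019 to 30 May 2020 is 235 days inclusive.
235 = 7 × 33 + 4, so there are 33 full weeks plus 4 extra days.
Each full week contributes 4 days from the set (Tue, Wed, Fri, Sun): 33 × 4 = 132.
The 4 extra days are Wednesday, Thursday, Friday, Saturday — 2 of them qualify.
Total: 132 + 2 = 134.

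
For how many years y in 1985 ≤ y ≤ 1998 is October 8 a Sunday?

2

Day of week of October 8 in each year:
1985: Tue, 1986: Wed, 1987: Thu, 1988: Sat, 1989: Sun ✓, 1990: Mon, 1991: Tue, 1992: Thu, 1993: Fri, 1994: Sat, 1995: Sun ✓, 1996: Tue, 1997: Wed, 1998: Thu
Sundays: 1989, 1995.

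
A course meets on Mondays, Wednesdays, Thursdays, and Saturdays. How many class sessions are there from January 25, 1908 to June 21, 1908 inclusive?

85

January 25, 1908 is a Saturday.
The range spans 149 days (inclusive of both endpoints).
149 = 7 × 21 + 2, so there are 21 full weeks plus 2 extra days.
Each full week contributes 4 days from the set (Mon, Wed, Thu, Sat): 21 × 4 = 84.
The 2 extra days are Saturday, Sunday — 1 of them qualifies.
Total: 84 + 1 = 85.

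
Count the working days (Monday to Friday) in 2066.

Jan 1, 2066 is a Friday.
The range spans 365 days (inclusive of both endpoints).
365 = 7 × 52 + 1, so there are 52 full weeks plus 1 extra day.
Each full week contributes 5 weekdays (Mon–Fri): 52 × 5 = 260.
The 1 extra day is Friday — 1 of them qualifies.
Total: 260 + 1 = 261.

261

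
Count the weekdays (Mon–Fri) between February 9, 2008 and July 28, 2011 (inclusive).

February 9, 2008 is a Saturday.
That's 1266 days from start to end, counting both.
1266 = 7 × 180 + 6, so there are 180 full weeks plus 6 extra days.
Each full week contributes 5 weekdays (Mon–Fri): 180 × 5 = 900.
The 6 extra days are Saturday, Sunday, Monday, Tuesday, Wednesday, Thursday — 4 of them qualify.
Total: 900 + 4 = 904.

904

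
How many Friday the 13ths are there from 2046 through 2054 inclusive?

16

Friday-the-13ths by year:
2046: Apr, Jul
2047: Sep, Dec
2048: Mar, Nov
2049: Aug
2050: May
2051: Jan, Oct
2052: Sep, Dec
2053: Jun
2054: Feb, Mar, Nov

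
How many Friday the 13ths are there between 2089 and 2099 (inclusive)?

20

Friday-the-13ths by year:
2089: May
2090: Jan, Oct
2091: Apr, Jul
2092: Jun
2093: Feb, Mar, Nov
2094: Aug
2095: May
2096: Jan, Apr, Jul
2097: Sep, Dec
2098: Jun
2099: Feb, Mar, Nov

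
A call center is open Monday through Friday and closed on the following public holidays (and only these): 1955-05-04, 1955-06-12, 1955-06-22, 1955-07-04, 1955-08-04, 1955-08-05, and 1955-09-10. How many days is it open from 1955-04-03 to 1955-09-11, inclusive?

1955-04-03 is a Sunday.
That's 162 days from start to end, counting both.
162 = 7 × 23 + 1, so there are 23 full weeks plus 1 extra day.
Each full week contributes 5 weekdays (Mon–Fri): 23 × 5 = 115.
The 1 extra day is Sunday — none qualify.
Total: 115 + 0 = 115.
Holidays: 1955-05-04 (Wed); 1955-06-12 (Sun); 1955-06-22 (Wed); 1955-07-04 (Mon); 1955-08-04 (Thu); 1955-08-05 (Fri); 1955-09-10 (Sat).
5 of the 7 holidays fall on weekdays; the rest are weekends and were already excluded.
Business days: 115 − 5 = 110.

110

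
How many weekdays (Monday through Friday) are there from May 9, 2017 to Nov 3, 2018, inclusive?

389

May 9, 2017 is a Tuesday.
From May 9, 2017 to Nov 3, 2018 is 544 days inclusive.
544 = 7 × 77 + 5, so there are 77 full weeks plus 5 extra days.
Each full week contributes 5 weekdays (Mon–Fri): 77 × 5 = 385.
The 5 extra days are Tuesday, Wednesday, Thursday, Friday, Saturday — 4 of them qualify.
Total: 385 + 4 = 389.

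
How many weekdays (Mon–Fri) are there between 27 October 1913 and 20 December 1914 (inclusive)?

300 weekdays

27 October 1913 is a Monday.
The range spans 420 days (inclusive of both endpoints).
420 = 7 × 60, so the span is exactly 60 full weeks.
Each full week contributes 5 weekdays (Mon–Fri): 60 × 5 = 300.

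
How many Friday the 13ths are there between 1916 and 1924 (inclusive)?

14

Friday-the-13ths by year:
1916: Oct
1917: Apr, Jul
1918: Sep, Dec
1919: Jun
1920: Feb, Aug
1921: May
1922: Jan, Oct
1923: Apr, Jul
1924: Jun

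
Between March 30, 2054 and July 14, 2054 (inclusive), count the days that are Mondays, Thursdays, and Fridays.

46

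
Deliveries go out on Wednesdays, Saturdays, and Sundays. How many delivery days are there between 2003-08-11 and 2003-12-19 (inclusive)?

55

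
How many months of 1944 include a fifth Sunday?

5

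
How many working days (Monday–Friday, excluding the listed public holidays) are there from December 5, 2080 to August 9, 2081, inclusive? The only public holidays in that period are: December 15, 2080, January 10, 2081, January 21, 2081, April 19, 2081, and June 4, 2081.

174 working days

December 5, 2080 is a Thursday.
From December 5, 2080 to August 9, 2081 is 248 days inclusive.
248 = 7 × 35 + 3, so there are 35 full weeks plus 3 extra days.
Each full week contributes 5 weekdays (Mon–Fri): 35 × 5 = 175.
The 3 extra days are Thu, Fri, Sat — 2 of them qualify.
Total: 175 + 2 = 177.
Holidays: December 15, 2080 (Sun); January 10, 2081 (Fri); January 21, 2081 (Tue); April 19, 2081 (Sat); June 4, 2081 (Wed).
3 of the 5 holidays fall on weekdays; the rest are weekends and were already excluded.
Business days: 177 − 3 = 174.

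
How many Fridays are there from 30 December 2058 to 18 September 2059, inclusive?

30 December 2058 is a Monday.
The range spans 263 days (inclusive of both endpoints).
263 = 7 × 37 + 4, so there are 37 full weeks plus 4 extra days.
Each full week contributes one Friday: 37 so far.
The 4 extra days are Mon, Tue, Wed, Thu — none qualify.
Total: 37 + 0 = 37.

37 Fridays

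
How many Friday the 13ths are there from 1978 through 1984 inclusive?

Friday-the-13ths by year:
1978: Jan, Oct
1979: Apr, Jul
1980: Jun
1981: Feb, Mar, Nov
1982: Aug
1983: May
1984: Jan, Apr, Jul

13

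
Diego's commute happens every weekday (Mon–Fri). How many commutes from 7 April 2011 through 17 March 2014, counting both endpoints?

7 April 2011 is a Thursday.
That's 1076 days from start to end, counting both.
1076 = 7 × 153 + 5, so there are 153 full weeks plus 5 extra days.
Each full week contributes 5 weekdays (Mon–Fri): 153 × 5 = 765.
The 5 extra days are Thu, Fri, Sat, Sun, Mon — 3 of them qualify.
Total: 765 + 3 = 768.

768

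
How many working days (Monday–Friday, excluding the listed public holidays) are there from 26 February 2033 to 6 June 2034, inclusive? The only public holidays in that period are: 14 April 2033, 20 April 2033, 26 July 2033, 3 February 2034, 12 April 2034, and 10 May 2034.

326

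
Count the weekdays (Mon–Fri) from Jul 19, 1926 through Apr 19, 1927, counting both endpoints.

197 weekdays

Jul 19, 1926 is a Monday.
From Jul 19, 1926 to Apr 19, 1927 is 275 days inclusive.
275 = 7 × 39 + 2, so there are 39 full weeks plus 2 extra days.
Each full week contributes 5 weekdays (Mon–Fri): 39 × 5 = 195.
The 2 extra days are Mon, Tue — 2 of them qualify.
Total: 195 + 2 = 197.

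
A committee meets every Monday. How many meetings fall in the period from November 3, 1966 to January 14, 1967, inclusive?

November 3, 1966 is a Thursday.
The range spans 73 days (inclusive of both endpoints).
73 = 7 × 10 + 3, so there are 10 full weeks plus 3 extra days.
Each full week contributes one Monday: 10 so far.
The 3 extra days are Thu, Fri, Sat — none qualify.
Total: 10 + 0 = 10.

10 Mondays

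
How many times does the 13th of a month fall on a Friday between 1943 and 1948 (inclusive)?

9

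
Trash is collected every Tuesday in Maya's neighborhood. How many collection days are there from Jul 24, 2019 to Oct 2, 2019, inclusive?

10

Jul 24, 2019 is a Wednesday.
The range spans 71 days (inclusive of both endpoints).
71 = 7 × 10 + 1, so there are 10 full weeks plus 1 extra day.
Each full week contributes one Tuesday: 10 so far.
The 1 extra day is Wed — none qualify.
Total: 10 + 0 = 10.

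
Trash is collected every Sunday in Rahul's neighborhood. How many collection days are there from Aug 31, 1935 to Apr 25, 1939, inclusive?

Aug 31, 1935 is a Saturday.
The range spans 1334 days (inclusive of both endpoints).
1334 = 7 × 190 + 4, so there are 190 full weeks plus 4 extra days.
Each full week contributes one Sunday: 190 so far.
The 4 extra days are Sat, Sun, Mon, Tue — 1 of them qualifies.
Total: 190 + 1 = 191.

191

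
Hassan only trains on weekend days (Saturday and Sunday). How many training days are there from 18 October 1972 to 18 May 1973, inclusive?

60

18 October 1972 is a Wednesday.
That's 213 days from start to end, counting both.
213 = 7 × 30 + 3, so there are 30 full weeks plus 3 extra days.
Each full week contributes 2 weekend days (Sat, Sun): 30 × 2 = 60.
The 3 extra days are Wednesday, Thursday, Friday — none qualify.
Total: 60 + 0 = 60.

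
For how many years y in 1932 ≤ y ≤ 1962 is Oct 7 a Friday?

5

Day of week of October 7 in each year:
1932: Fri ✓, 1933: Sat, 1934: Sun, 1935: Mon, 1936: Wed, 1937: Thu, 1938: Fri ✓, 1939: Sat, 1940: Mon, 1941: Tue, 1942: Wed, 1943: Thu, 1944: Sat, 1945: Sun, 1946: Mon, 1947: Tue, 1948: Thu, 1949: Fri ✓, 1950: Sat, 1951: Sun, 1952: Tue, 1953: Wed, 1954: Thu, 1955: Fri ✓, 1956: Sun, 1957: Mon, 1958: Tue, 1959: Wed, 1960: Fri ✓, 1961: Sat, 1962: Sun
Fridays: 1932, 1938, 1949, 1955, 1960.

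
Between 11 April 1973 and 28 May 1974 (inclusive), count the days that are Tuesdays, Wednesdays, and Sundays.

177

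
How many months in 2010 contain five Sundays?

4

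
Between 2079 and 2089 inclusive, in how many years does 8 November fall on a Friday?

Day of week of November 8 in each year:
2079: Wed, 2080: Fri ✓, 2081: Sat, 2082: Sun, 2083: Mon, 2084: Wed, 2085: Thu, 2086: Fri ✓, 2087: Sat, 2088: Mon, 2089: Tue
Fridays: 2080, 2086.

2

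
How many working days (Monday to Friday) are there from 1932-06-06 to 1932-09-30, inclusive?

1932-06-06 is a Monday.
That's 117 days from start to end, counting both.
117 = 7 × 16 + 5, so there are 16 full weeks plus 5 extra days.
Each full week contributes 5 weekdays (Mon–Fri): 16 × 5 = 80.
The 5 extra days are Mon, Tue, Wed, Thu, Fri — 5 of them qualify.
Total: 80 + 5 = 85.

85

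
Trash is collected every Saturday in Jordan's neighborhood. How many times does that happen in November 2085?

Nov 1, 2085 is a Thursday.
That's 30 days from start to end, counting both.
30 = 7 × 4 + 2, so there are 4 full weeks plus 2 extra days.
Each full week contributes one Saturday: 4 so far.
The 2 extra days are Thursday, Friday — none qualify.
Total: 4 + 0 = 4.

4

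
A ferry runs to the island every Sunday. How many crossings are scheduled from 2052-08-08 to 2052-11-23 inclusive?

2052-08-08 is a Thursday.
That's 108 days from start to end, counting both.
108 = 7 × 15 + 3, so there are 15 full weeks plus 3 extra days.
Each full week contributes one Sunday: 15 so far.
The 3 extra days are Thursday, Friday, Saturday — none qualify.
Total: 15 + 0 = 15.

15 Sundays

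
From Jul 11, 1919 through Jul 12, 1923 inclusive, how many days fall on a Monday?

209 Mondays

Jul 11, 1919 is a Friday.
That's 1463 days from start to end, counting both.
1463 = 7 × 209, so the span is exactly 209 full weeks.
Each full week contributes one Monday: 209 so far.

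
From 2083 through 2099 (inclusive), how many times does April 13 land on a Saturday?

Day of week of April 13 in each year:
2083: Tue, 2084: Thu, 2085: Fri, 2086: Sat ✓, 2087: Sun, 2088: Tue, 2089: Wed, 2090: Thu, 2091: Fri, 2092: Sun, 2093: Mon, 2094: Tue, 2095: Wed, 2096: Fri, 2097: Sat ✓, 2098: Sun, 2099: Mon
Saturdays: 2086, 2097.

2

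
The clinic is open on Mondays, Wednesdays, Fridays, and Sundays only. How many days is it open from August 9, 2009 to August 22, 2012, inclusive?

635

August 9, 2009 is a Sunday.
That's 1110 days from start to end, counting both.
1110 = 7 × 158 + 4, so there are 158 full weeks plus 4 extra days.
Each full week contributes 4 days from the set (Mon, Wed, Fri, Sun): 158 × 4 = 632.
The 4 extra days are Sun, Mon, Tue, Wed — 3 of them qualify.
Total: 632 + 3 = 635.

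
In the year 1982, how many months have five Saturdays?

4

A month has five Saturdays exactly when Saturday falls within its first (length − 28) days.
Jan: 31 days, starts Fri → 5 of Fri, Sat, Sun ✓
Feb: 28 days, starts Mon → 5 of (none)
Mar: 31 days, starts Mon → 5 of Mon, Tue, Wed
Apr: 30 days, starts Thu → 5 of Thu, Fri
May: 31 days, starts Sat → 5 of Sat, Sun, Mon ✓
Jun: 30 days, starts Tue → 5 of Tue, Wed
Jul: 31 days, starts Thu → 5 of Thu, Fri, Sat ✓
Aug: 31 days, starts Sun → 5 of Sun, Mon, Tue
Sep: 30 days, starts Wed → 5 of Wed, Thu
Oct: 31 days, starts Fri → 5 of Fri, Sat, Sun ✓
Nov: 30 days, starts Mon → 5 of Mon, Tue
Dec: 31 days, starts Wed → 5 of Wed, Thu, Fri
Months with five Saturdays: Jan, May, Jul, Oct.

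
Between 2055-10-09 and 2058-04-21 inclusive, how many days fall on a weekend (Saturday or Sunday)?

266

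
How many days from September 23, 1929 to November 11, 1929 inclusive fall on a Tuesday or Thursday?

September 23, 1929 is a Monday.
That's 50 days from start to end, counting both.
50 = 7 × 7 + 1, so there are 7 full weeks plus 1 extra day.
Each full week contributes 2 days from the set (Tue, Thu): 7 × 2 = 14.
The 1 extra day is Monday — none qualify.
Total: 14 + 0 = 14.

14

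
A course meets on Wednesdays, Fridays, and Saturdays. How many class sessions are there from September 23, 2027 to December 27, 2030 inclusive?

511

September 23, 2027 is a Thursday.
The range spans 1192 days (inclusive of both endpoints).
1192 = 7 × 170 + 2, so there are 170 full weeks plus 2 extra days.
Each full week contributes 3 days from the set (Wed, Fri, Sat): 170 × 3 = 510.
The 2 extra days are Thursday, Friday — 1 of them qualifies.
Total: 510 + 1 = 511.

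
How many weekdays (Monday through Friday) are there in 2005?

January 1, 2005 is a Saturday.
That's 365 days from start to end, counting both.
365 = 7 × 52 + 1, so there are 52 full weeks plus 1 extra day.
Each full week contributes 5 weekdays (Mon–Fri): 52 × 5 = 260.
The 1 extra day is Sat — none qualify.
Total: 260 + 0 = 260.

260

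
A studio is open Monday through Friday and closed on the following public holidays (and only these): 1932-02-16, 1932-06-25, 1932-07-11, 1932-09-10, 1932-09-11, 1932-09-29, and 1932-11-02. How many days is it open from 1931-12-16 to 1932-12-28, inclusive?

1931-12-16 is a Wednesday.
From 1931-12-16 to 1932-12-28 is 379 days inclusive.
379 = 7 × 54 + 1, so there are 54 full weeks plus 1 extra day.
Each full week contributes 5 weekdays (Mon–Fri): 54 × 5 = 270.
The 1 extra day is Wed — 1 of them qualifies.
Total: 270 + 1 = 271.
Holidays: 1932-02-16 (Tue); 1932-06-25 (Sat); 1932-07-11 (Mon); 1932-09-10 (Sat); 1932-09-11 (Sun); 1932-09-29 (Thu); 1932-11-02 (Wed).
4 of the 7 holidays fall on weekdays; the rest are weekends and were already excluded.
Business days: 271 − 4 = 267.

267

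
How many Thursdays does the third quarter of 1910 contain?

Jul 1, 1910 is a Friday.
That's 92 days from start to end, counting both.
92 = 7 × 13 + 1, so there are 13 full weeks plus 1 extra day.
Each full week contributes one Thursday: 13 so far.
The 1 extra day is Fri — none qualify.
Total: 13 + 0 = 13.

13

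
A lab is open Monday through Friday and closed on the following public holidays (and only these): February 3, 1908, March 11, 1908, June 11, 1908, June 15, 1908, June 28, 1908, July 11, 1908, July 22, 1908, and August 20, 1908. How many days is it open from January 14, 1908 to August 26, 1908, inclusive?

156 business days

January 14, 1908 is a Tuesday.
The range spans 226 days (inclusive of both endpoints).
226 = 7 × 32 + 2, so there are 32 full weeks plus 2 extra days.
Each full week contributes 5 weekdays (Mon–Fri): 32 × 5 = 160.
The 2 extra days are Tue, Wed — 2 of them qualify.
Total: 160 + 2 = 162.
Holidays: February 3, 1908 (Mon); March 11, 1908 (Wed); June 11, 1908 (Thu); June 15, 1908 (Mon); June 28, 1908 (Sun); July 11, 1908 (Sat); July 22, 1908 (Wed); August 20, 1908 (Thu).
6 of the 8 holidays fall on weekdays; the rest are weekends and were already excluded.
Business days: 162 − 6 = 156.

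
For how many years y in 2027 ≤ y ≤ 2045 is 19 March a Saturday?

Day of week of March 19 in each year:
2027: Fri, 2028: Sun, 2029: Mon, 2030: Tue, 2031: Wed, 2032: Fri, 2033: Sat ✓, 2034: Sun, 2035: Mon, 2036: Wed, 2037: Thu, 2038: Fri, 2039: Sat ✓, 2040: Mon, 2041: Tue, 2042: Wed, 2043: Thu, 2044: Sat ✓, 2045: Sun
Saturdays: 2033, 2039, 2044.

3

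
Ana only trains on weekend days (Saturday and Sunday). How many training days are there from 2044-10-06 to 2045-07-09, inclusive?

2044-10-06 is a Thursday.
That's 277 days from start to end, counting both.
277 = 7 × 39 + 4, so there are 39 full weeks plus 4 extra days.
Each full week contributes 2 weekend days (Sat, Sun): 39 × 2 = 78.
The 4 extra days are Thursday, Friday, Saturday, Sunday — 2 of them qualify.
Total: 78 + 2 = 80.

80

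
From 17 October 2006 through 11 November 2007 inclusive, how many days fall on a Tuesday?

17 October 2006 is a Tuesday.
From 17 October 2006 to 11 November 2007 is 391 days inclusive.
391 = 7 × 55 + 6, so there are 55 full weeks plus 6 extra days.
Each full week contributes one Tuesday: 55 so far.
The 6 extra days are Tuesday, Wednesday, Thursday, Friday, Saturday, Sunday — 1 of them qualifies.
Total: 55 + 1 = 56.

56 Tuesdays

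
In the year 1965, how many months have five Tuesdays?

A month has five Tuesdays exactly when Tuesday falls within its first (length − 28) days.
Jan: 31 days, starts Fri → 5 of Fri, Sat, Sun
Feb: 28 days, starts Mon → 5 of (none)
Mar: 31 days, starts Mon → 5 of Mon, Tue, Wed ✓
Apr: 30 days, starts Thu → 5 of Thu, Fri
May: 31 days, starts Sat → 5 of Sat, Sun, Mon
Jun: 30 days, starts Tue → 5 of Tue, Wed ✓
Jul: 31 days, starts Thu → 5 of Thu, Fri, Sat
Aug: 31 days, starts Sun → 5 of Sun, Mon, Tue ✓
Sep: 30 days, starts Wed → 5 of Wed, Thu
Oct: 31 days, starts Fri → 5 of Fri, Sat, Sun
Nov: 30 days, starts Mon → 5 of Mon, Tue ✓
Dec: 31 days, starts Wed → 5 of Wed, Thu, Fri
Months with five Tuesdays: Mar, Jun, Aug, Nov.

4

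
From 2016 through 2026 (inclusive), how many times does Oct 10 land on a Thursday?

2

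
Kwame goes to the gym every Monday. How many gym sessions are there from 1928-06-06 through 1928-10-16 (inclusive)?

19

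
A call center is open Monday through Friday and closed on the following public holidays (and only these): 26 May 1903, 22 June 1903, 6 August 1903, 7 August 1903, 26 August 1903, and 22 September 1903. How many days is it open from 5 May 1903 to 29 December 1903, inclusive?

5 May 1903 is a Tuesday.
That's 239 days from start to end, counting both.
239 = 7 × 34 + 1, so there are 34 full weeks plus 1 extra day.
Each full week contributes 5 weekdays (Mon–Fri): 34 × 5 = 170.
The 1 extra day is Tue — 1 of them qualifies.
Total: 170 + 1 = 171.
Holidays: 26 May 1903 (Tue); 22 June 1903 (Mon); 6 August 1903 (Thu); 7 August 1903 (Fri); 26 August 1903 (Wed); 22 September 1903 (Tue).
All 6 holidays fall on weekdays, so subtract 6.
Business days: 171 − 6 = 165.

165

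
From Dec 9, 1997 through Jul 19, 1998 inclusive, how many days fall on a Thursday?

32

Dec 9, 1997 is a Tuesday.
That's 223 days from start to end, counting both.
223 = 7 × 31 + 6, so there are 31 full weeks plus 6 extra days.
Each full week contributes one Thursday: 31 so far.
The 6 extra days are Tuesday, Wednesday, Thursday, Friday, Saturday, Sunday — 1 of them qualifies.
Total: 31 + 1 = 32.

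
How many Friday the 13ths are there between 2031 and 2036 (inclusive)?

Friday-the-13ths by year:
2031: Jun
2032: Feb, Aug
2033: May
2034: Jan, Oct
2035: Apr, Jul
2036: Jun

9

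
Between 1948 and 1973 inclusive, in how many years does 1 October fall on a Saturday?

Day of week of October 1 in each year:
1948: Fri, 1949: Sat ✓, 1950: Sun, 1951: Mon, 1952: Wed, 1953: Thu, 1954: Fri, 1955: Sat ✓, 1956: Mon, 1957: Tue, 1958: Wed, 1959: Thu, 1960: Sat ✓, 1961: Sun, 1962: Mon, 1963: Tue, 1964: Thu, 1965: Fri, 1966: Sat ✓, 1967: Sun, 1968: Tue, 1969: Wed, 1970: Thu, 1971: Fri, 1972: Sun, 1973: Mon
Saturdays: 1949, 1955, 1960, 1966.

4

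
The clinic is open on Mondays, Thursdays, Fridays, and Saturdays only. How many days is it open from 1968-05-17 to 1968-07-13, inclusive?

34

1968-05-17 is a Friday.
That's 58 days from start to end, counting both.
58 = 7 × 8 + 2, so there are 8 full weeks plus 2 extra days.
Each full week contributes 4 days from the set (Mon, Thu, Fri, Sat): 8 × 4 = 32.
The 2 extra days are Friday, Saturday — 2 of them qualify.
Total: 32 + 2 = 34.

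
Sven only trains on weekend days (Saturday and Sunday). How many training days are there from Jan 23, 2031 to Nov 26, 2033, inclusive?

297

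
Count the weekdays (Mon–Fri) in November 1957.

21

1957-11-01 is a Friday.
That's 30 days from start to end, counting both.
30 = 7 × 4 + 2, so there are 4 full weeks plus 2 extra days.
Each full week contributes 5 weekdays (Mon–Fri): 4 × 5 = 20.
The 2 extra days are Friday, Saturday — 1 of them qualifies.
Total: 20 + 1 = 21.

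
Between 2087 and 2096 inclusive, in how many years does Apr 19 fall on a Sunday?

Day of week of April 19 in each year:
2087: Sat, 2088: Mon, 2089: Tue, 2090: Wed, 2091: Thu, 2092: Sat, 2093: Sun ✓, 2094: Mon, 2095: Tue, 2096: Thu
Sundays: 2093.

1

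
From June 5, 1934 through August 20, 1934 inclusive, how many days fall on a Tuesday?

June 5, 1934 is a Tuesday.
That's 77 days from start to end, counting both.
77 = 7 × 11, so the span is exactly 11 full weeks.
Each full week contributes one Tuesday: 11 so far.
Total: 11.

11 Tuesdays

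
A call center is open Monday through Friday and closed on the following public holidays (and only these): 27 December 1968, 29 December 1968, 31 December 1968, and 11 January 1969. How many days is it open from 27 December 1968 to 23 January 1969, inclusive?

18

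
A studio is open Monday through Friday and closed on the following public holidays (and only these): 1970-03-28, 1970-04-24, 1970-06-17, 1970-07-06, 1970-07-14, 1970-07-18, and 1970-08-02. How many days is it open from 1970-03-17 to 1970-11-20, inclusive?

175 working days

1970-03-17 is a Tuesday.
The range spans 249 days (inclusive of both endpoints).
249 = 7 × 35 + 4, so there are 35 full weeks plus 4 extra days.
Each full week contributes 5 weekdays (Mon–Fri): 35 × 5 = 175.
The 4 extra days are Tuesday, Wednesday, Thursday, Friday — 4 of them qualify.
Total: 175 + 4 = 179.
Holidays: 1970-03-28 (Sat); 1970-04-24 (Fri); 1970-06-17 (Wed); 1970-07-06 (Mon); 1970-07-14 (Tue); 1970-07-18 (Sat); 1970-08-02 (Sun).
4 of the 7 holidays fall on weekdays; the rest are weekends and were already excluded.
Business days: 179 − 4 = 175.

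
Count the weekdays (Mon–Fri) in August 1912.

22 weekdays

Aug 1, 1912 is a Thursday.
From Aug 1, 1912 to Aug 31, 1912 is 31 days inclusive.
31 = 7 × 4 + 3, so there are 4 full weeks plus 3 extra days.
Each full week contributes 5 weekdays (Mon–Fri): 4 × 5 = 20.
The 3 extra days are Thu, Fri, Sat — 2 of them qualify.
Total: 20 + 2 = 22.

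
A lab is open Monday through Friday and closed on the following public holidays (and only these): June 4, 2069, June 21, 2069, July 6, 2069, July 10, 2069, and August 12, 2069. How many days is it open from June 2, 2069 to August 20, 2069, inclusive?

June 2, 2069 is a Sunday.
The range spans 80 days (inclusive of both endpoints).
80 = 7 × 11 + 3, so there are 11 full weeks plus 3 extra days.
Each full week contributes 5 weekdays (Mon–Fri): 11 × 5 = 55.
The 3 extra days are Sun, Mon, Tue — 2 of them qualify.
Total: 55 + 2 = 57.
Holidays: June 4, 2069 (Tue); June 21, 2069 (Fri); July 6, 2069 (Sat); July 10, 2069 (Wed); August 12, 2069 (Mon).
4 of the 5 holidays fall on weekdays; the rest are weekends and were already excluded.
Business days: 57 − 4 = 53.

53 working days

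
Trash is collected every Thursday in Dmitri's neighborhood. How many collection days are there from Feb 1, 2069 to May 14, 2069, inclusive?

14

Feb 1, 2069 is a Friday.
The range spans 103 days (inclusive of both endpoints).
103 = 7 × 14 + 5, so there are 14 full weeks plus 5 extra days.
Each full week contributes one Thursday: 14 so far.
The 5 extra days are Fri, Sat, Sun, Mon, Tue — none qualify.
Total: 14 + 0 = 14.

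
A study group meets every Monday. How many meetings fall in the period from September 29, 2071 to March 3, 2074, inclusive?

September 29, 2071 is a Tuesday.
That's 887 days from start to end, counting both.
887 = 7 × 126 + 5, so there are 126 full weeks plus 5 extra days.
Each full week contributes one Monday: 126 so far.
The 5 extra days are Tuesday, Wednesday, Thursday, Friday, Saturday — none qualify.
Total: 126 + 0 = 126.

126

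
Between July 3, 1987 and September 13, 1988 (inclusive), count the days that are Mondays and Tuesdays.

126

July 3, 1987 is a Friday.
From July 3, 1987 to September 13, 1988 is 439 days inclusive.
439 = 7 × 62 + 5, so there are 62 full weeks plus 5 extra days.
Each full week contributes 2 days from the set (Mon, Tue): 62 × 2 = 124.
The 5 extra days are Friday, Saturday, Sunday, Monday, Tuesday — 2 of them qualify.
Total: 124 + 2 = 126.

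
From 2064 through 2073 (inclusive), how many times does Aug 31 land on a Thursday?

1

Day of week of August 31 in each year:
2064: Sun, 2065: Mon, 2066: Tue, 2067: Wed, 2068: Fri, 2069: Sat, 2070: Sun, 2071: Mon, 2072: Wed, 2073: Thu ✓
Thursdays: 2073.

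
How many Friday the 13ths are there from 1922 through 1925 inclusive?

8

Friday-the-13ths by year:
1922: Jan, Oct
1923: Apr, Jul
1924: Jun
1925: Feb, Mar, Nov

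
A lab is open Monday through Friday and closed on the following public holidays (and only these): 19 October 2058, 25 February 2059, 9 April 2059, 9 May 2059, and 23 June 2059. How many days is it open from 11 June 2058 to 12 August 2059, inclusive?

302

11 June 2058 is a Tuesday.
The range spans 428 days (inclusive of both endpoints).
428 = 7 × 61 + 1, so there are 61 full weeks plus 1 extra day.
Each full week contributes 5 weekdays (Mon–Fri): 61 × 5 = 305.
The 1 extra day is Tuesday — 1 of them qualifies.
Total: 305 + 1 = 306.
Holidays: 19 October 2058 (Sat); 25 February 2059 (Tue); 9 April 2059 (Wed); 9 May 2059 (Fri); 23 June 2059 (Mon).
4 of the 5 holidays fall on weekdays; the rest are weekends and were already excluded.
Business days: 306 − 4 = 302.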